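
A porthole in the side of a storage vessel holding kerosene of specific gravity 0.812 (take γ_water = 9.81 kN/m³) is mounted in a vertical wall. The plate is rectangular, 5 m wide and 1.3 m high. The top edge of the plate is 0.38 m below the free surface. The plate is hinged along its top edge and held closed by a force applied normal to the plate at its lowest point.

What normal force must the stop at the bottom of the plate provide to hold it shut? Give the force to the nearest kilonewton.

P ≈ 32 kN

γ = 0.812 × 9.81 = 7.96572 kN/m³.
The centroid lies 1.3/2 = 0.65 m below the top edge, so the centroid depth is h_c = 0.38 + 0.65 = 1.03 m.
A = 5 × 1.3 = 6.5 m².
Resultant F = γ·h_c·A = 7.96572 × 1.03 × 6.5 = 53.3305 kN.
I_c = b·h³/12 = 5 × 1.3³/12 = 0.915417 m⁴.
Centre of pressure: y_p = y_c + I_c/(y_c·A) = 1.03 + 0.915417/(1.03 × 6.5) = 1.03 + 0.136731 = 1.16673 m along the plane.
The resultant acts 0.65 + 0.136731 = 0.786731 m (along the plate) below the hinge at the top edge, so the moment about the hinge is M = F × 0.786731 = 53.3305 × 0.786731 = 41.9568 kN·m.
A normal force at the bottom, 1.3 m from the hinge, must supply this moment: P = 41.9568/1.3 = 32.2745 kN.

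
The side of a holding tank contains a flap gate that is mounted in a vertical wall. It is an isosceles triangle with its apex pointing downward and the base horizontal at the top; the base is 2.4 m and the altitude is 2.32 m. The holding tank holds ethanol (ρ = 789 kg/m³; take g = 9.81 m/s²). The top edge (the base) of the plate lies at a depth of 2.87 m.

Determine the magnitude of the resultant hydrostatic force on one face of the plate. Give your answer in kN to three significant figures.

γ = ρg = 789 × 9.81 / 1000 = 7.74009 kN/m³.
With the apex down, the centroid sits h/3 = 2.32/3 = 0.773333 m below the base (the top edge), so the centroid depth is h_c = 2.87 + 0.773333 = 3.64333 m.
A = ½ × 2.4 × 2.32 = 2.784 m².
Resultant F = γ·h_c·A = 7.74009 × 3.64333 × 2.784 = 78.508 kN.

F ≈ 78.5 kN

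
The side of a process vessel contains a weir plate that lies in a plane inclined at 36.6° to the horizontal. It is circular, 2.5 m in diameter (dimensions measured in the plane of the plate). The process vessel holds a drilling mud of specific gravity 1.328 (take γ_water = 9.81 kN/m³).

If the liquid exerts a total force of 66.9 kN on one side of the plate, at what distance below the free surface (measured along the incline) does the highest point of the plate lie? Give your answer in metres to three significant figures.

y_top ≈ 0.505 m

γ = 1.328 × 9.81 = 13.02768 kN/m³.
A = π(1.25)² = 4.90874 m².
From F = γ·h_c·A, the centroid depth is h_c = 66.9/(13.02768 × 4.90874) = 1.04614 m.
Let θ = 36.6° be the plate's angle to the horizontal; measure y along the incline from where the plane meets the free surface. Vertical depth h = y·sinθ with sinθ = 0.596225.
Along the incline, y_c = h_c/sinθ = 1.04614/0.596225 = 1.75461 m.
The centroid is at the centre, 1.25 m below the top of the plate, so the highest point sits at y_top = 1.75461 − 1.25 = 0.50461 m along the incline.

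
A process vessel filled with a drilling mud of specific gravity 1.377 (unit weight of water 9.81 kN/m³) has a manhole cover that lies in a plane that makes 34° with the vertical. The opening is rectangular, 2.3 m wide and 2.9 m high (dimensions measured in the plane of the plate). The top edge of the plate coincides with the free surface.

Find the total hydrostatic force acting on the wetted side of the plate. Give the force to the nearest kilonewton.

γ = 1.377 × 9.81 = 13.50837 kN/m³.
The plate makes 34° with the vertical, i.e. θ = 90° − 34° = 56° to the horizontal. Measuring y along the incline from the free-surface line, vertical depth h = y·sinθ with sinθ = 0.829038.
The centroid lies 2.9/2 = 1.45 m below the top edge, so y_c = 1.45 m and h_c = 1.45 × 0.829038 = 1.20211 m.
A = 2.3 × 2.9 = 6.67 m².
Resultant F = γ·h_c·A = 13.50837 × 1.20211 × 6.67 = 108.311 kN.

F ≈ 108 kN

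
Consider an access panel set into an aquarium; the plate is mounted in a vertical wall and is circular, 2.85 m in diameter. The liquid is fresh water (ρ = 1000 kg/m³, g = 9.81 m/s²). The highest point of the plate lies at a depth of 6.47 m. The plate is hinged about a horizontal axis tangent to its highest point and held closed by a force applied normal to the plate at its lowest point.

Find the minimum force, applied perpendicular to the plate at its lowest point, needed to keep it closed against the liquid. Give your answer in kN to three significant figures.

γ = ρg = 1000 × 9.81 = 9810 N/m³ = 9.81 kN/m³.
The centroid is at the centre, 1.425 m below the top of the plate, so the centroid depth is h_c = 6.47 + 1.425 = 7.895 m.
A = π(1.425)² = 6.3794 m².
Resultant F = γ·h_c·A = 9.81 × 7.895 × 6.3794 = 494.084 kN.
I_c = πr⁴/4 = π × 1.425⁴/4 = 3.23854 m⁴.
Centre of pressure: y_p = y_c + I_c/(y_c·A) = 7.895 + 3.23854/(7.895 × 6.3794) = 7.895 + 0.0643009 = 7.9593 m along the plane.
The resultant acts 1.425 + 0.0643009 = 1.4893 m (along the plate) below the hinge at the top edge, so the moment about the hinge is M = F × 1.4893 = 494.084 × 1.4893 = 735.839 kN·m.
A normal force at the bottom, 2.85 m from the hinge, must supply this moment: P = 735.839/2.85 = 258.189 kN.

P ≈ 258 kN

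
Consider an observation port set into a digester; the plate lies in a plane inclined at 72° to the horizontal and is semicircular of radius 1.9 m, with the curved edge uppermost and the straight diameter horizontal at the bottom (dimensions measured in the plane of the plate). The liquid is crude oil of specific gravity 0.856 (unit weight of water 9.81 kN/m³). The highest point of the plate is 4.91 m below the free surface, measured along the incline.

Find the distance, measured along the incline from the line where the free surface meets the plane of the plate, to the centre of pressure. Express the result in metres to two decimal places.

y_p = 6.05 m

γ = 0.856 × 9.81 = 8.39736 kN/m³.
Let θ = 72° be the plate's angle to the horizontal; measure y along the incline from where the plane meets the free surface. Vertical depth h = y·sinθ with sinθ = 0.951057.
The centroid lies 4r/(3π) = 0.806385 m above the diameter, so r − 4r/(3π) = 1.9 − 0.806385 = 1.09361 m below the topmost point, so y_c = 4.91 + 1.09361 = 6.00361 m and h_c = 6.00361 × 0.951057 = 5.70978 m.
A = πr²/2 = π × 1.9²/2 = 5.67057 m².
Resultant F = γ·h_c·A = 8.39736 × 5.70978 × 5.67057 = 271.887 kN.
I_c = (π/8 − 8/(9π))·r⁴ = 0.109757 × 1.9⁴ = 1.43036 m⁴.
Centre of pressure: y_p = y_c + I_c/(y_c·A) = 6.00361 + 1.43036/(6.00361 × 5.67057) = 6.00361 + 0.0420152 = 6.04563 m along the plane.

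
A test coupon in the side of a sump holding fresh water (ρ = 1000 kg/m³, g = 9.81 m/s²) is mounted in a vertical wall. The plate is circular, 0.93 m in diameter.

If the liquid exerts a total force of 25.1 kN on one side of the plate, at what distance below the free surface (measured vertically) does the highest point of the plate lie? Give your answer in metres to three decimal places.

d_top ≈ 3.302 m

γ = ρg = 1000 × 9.81 = 9810 N/m³ = 9.81 kN/m³.
A = π(0.465)² = 0.679291 m².
From F = γ·h_c·A, the centroid depth is h_c = 25.1/(9.81 × 0.679291) = 3.76659 m.
The centroid is at the centre, 0.465 m below the top of the plate, so the highest point sits at h_top = 3.76659 − 0.465 = 3.30159 m below the surface.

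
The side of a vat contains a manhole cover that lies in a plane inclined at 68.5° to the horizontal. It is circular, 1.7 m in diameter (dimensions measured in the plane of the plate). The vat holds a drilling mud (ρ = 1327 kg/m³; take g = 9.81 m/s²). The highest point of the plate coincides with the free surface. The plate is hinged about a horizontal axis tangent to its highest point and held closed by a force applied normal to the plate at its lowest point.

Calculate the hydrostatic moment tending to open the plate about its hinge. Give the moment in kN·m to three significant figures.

M ≈ 24.8 kN·m

γ = ρg = 1327 × 9.81 / 1000 = 13.01787 kN/m³.
Let θ = 68.5° be the plate's angle to the horizontal; measure y along the incline from where the plane meets the free surface. Vertical depth h = y·sinθ with sinθ = 0.930418.
The centroid is at the centre, 0.85 m below the top of the plate, so y_c = 0.85 m and h_c = 0.85 × 0.930418 = 0.790855 m.
A = π(0.85)² = 2.2698 m².
Resultant F = γ·h_c·A = 13.01787 × 0.790855 × 2.2698 = 23.3682 kN.
I_c = πr⁴/4 = π × 0.85⁴/4 = 0.409983 m⁴.
Centre of pressure: y_p = y_c + I_c/(y_c·A) = 0.85 + 0.409983/(0.85 × 2.2698) = 0.85 + 0.2125 = 1.0625 m along the plane.
The resultant acts 0.85 + 0.2125 = 1.0625 m (along the plate) below the hinge at the top edge, so the moment about the hinge is M = F × 1.0625 = 23.3682 × 1.0625 = 24.8287 kN·m.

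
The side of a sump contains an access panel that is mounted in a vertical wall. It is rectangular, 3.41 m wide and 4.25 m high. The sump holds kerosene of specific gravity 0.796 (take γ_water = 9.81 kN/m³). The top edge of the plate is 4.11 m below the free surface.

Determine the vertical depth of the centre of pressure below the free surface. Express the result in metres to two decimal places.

h_p = 6.48 m

γ = 0.796 × 9.81 = 7.80876 kN/m³.
The centroid lies 4.25/2 = 2.125 m below the top edge, so the centroid depth is h_c = 4.11 + 2.125 = 6.235 m.
A = 3.41 × 4.25 = 14.4925 m².
Resultant F = γ·h_c·A = 7.80876 × 6.235 × 14.4925 = 705.605 kN.
I_c = b·h³/12 = 3.41 × 4.25³/12 = 21.8142 m⁴.
Centre of pressure: y_p = y_c + I_c/(y_c·A) = 6.235 + 21.8142/(6.235 × 14.4925) = 6.235 + 0.241412 = 6.47641 m along the plane.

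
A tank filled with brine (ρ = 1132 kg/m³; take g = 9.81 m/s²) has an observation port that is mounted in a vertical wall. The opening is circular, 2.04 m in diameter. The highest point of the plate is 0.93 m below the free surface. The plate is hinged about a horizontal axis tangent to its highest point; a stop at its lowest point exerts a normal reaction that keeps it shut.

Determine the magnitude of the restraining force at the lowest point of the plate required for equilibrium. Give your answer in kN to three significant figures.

P ≈ 40.0 kN

γ = ρg = 1132 × 9.81 / 1000 = 11.10492 kN/m³.
The centroid is at the centre, 1.02 m below the top of the plate, so the centroid depth is h_c = 0.93 + 1.02 = 1.95 m.
A = π(1.02)² = 3.26851 m².
Resultant F = γ·h_c·A = 11.10492 × 1.95 × 3.26851 = 70.7783 kN.
I_c = πr⁴/4 = π × 1.02⁴/4 = 0.85014 m⁴.
Centre of pressure: y_p = y_c + I_c/(y_c·A) = 1.95 + 0.85014/(1.95 × 3.26851) = 1.95 + 0.133385 = 2.08338 m along the plane.
The resultant acts 1.02 + 0.133385 = 1.15339 m (along the plate) below the hinge at the top edge, so the moment about the hinge is M = F × 1.15339 = 70.7783 × 1.15339 = 81.635 kN·m.
A normal force at the bottom, 2.04 m from the hinge, must supply this moment: P = 81.635/2.04 = 40.0172 kN.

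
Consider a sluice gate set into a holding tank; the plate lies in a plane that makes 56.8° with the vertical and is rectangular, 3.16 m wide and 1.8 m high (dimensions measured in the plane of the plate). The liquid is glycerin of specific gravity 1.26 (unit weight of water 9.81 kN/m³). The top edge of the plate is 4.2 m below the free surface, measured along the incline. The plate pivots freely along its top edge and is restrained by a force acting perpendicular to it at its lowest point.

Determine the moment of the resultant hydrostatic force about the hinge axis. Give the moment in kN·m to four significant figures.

γ = 1.26 × 9.81 = 12.3606 kN/m³.
The plate makes 56.8° with the vertical, i.e. θ = 90° − 56.8° = 33.2° to the horizontal. Measuring y along the incline from the free-surface line, vertical depth h = y·sinθ with sinθ = 0.547563.
The centroid lies 1.8/2 = 0.9 m below the top edge, so y_c = 4.2 + 0.9 = 5.1 m and h_c = 5.1 × 0.547563 = 2.79257 m.
A = 3.16 × 1.8 = 5.688 m².
Resultant F = γ·h_c·A = 12.3606 × 2.79257 × 5.688 = 196.337 kN.
I_c = b·h³/12 = 3.16 × 1.8³/12 = 1.53576 m⁴.
Centre of pressure: y_p = y_c + I_c/(y_c·A) = 5.1 + 1.53576/(5.1 × 5.688) = 5.1 + 0.0529412 = 5.15294 m along the plane.
The resultant acts 0.9 + 0.0529412 = 0.952941 m (along the plate) below the hinge at the top edge, so the moment about the hinge is M = F × 0.952941 = 196.337 × 0.952941 = 187.098 kN·m.

M ≈ 187.1 kN·m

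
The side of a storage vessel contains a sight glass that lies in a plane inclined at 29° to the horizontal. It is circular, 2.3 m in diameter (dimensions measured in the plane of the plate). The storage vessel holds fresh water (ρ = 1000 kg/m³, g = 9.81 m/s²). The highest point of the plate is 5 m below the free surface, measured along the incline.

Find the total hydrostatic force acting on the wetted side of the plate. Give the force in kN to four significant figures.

F ≈ 121.5 kN

γ = ρg = 1000 × 9.81 = 9810 N/m³ = 9.81 kN/m³.
Let θ = 29° be the plate's angle to the horizontal; measure y along the incline from where the plane meets the free surface. Vertical depth h = y·sinθ with sinθ = 0.484810.
The centroid is at the centre, 1.15 m below the top of the plate, so y_c = 5 + 1.15 = 6.15 m and h_c = 6.15 × 0.484810 = 2.98158 m.
A = π(1.15)² = 4.15476 m².
Resultant F = γ·h_c·A = 9.81 × 2.98158 × 4.15476 = 121.524 kN.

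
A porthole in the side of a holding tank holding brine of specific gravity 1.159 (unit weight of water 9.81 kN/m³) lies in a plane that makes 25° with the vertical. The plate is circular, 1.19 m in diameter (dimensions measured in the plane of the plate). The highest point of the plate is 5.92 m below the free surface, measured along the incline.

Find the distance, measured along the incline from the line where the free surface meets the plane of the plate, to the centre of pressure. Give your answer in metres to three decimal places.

y_p = 6.529 m

γ = 1.159 × 9.81 = 11.36979 kN/m³.
The plate makes 25° with the vertical, i.e. θ = 90° − 25° = 65° to the horizontal. Measuring y along the incline from the free-surface line, vertical depth h = y·sinθ with sinθ = 0.906308.
The centroid is at the centre, 0.595 m below the top of the plate, so y_c = 5.92 + 0.595 = 6.515 m and h_c = 6.515 × 0.906308 = 5.9046 m.
A = π(0.595)² = 1.1122 m².
Resultant F = γ·h_c·A = 11.36979 × 5.9046 × 1.1122 = 74.6665 kN.
I_c = πr⁴/4 = π × 0.595⁴/4 = 0.0984369 m⁴.
Centre of pressure: y_p = y_c + I_c/(y_c·A) = 6.515 + 0.0984369/(6.515 × 1.1122) = 6.515 + 0.013585 = 6.52858 m along the plane.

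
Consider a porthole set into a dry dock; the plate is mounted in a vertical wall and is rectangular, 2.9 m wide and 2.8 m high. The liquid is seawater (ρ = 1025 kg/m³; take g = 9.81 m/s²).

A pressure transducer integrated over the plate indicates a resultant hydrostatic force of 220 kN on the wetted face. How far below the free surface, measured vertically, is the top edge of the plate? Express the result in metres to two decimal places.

d_top ≈ 1.29 m

γ = ρg = 1025 × 9.81 / 1000 = 10.05525 kN/m³.
A = 2.9 × 2.8 = 8.12 m².
From F = γ·h_c·A, the centroid depth is h_c = 220/(10.05525 × 8.12) = 2.69447 m.
The centroid lies 2.8/2 = 1.4 m below the top edge, so the top edge sits at h_top = 2.69447 − 1.4 = 1.29447 m below the surface.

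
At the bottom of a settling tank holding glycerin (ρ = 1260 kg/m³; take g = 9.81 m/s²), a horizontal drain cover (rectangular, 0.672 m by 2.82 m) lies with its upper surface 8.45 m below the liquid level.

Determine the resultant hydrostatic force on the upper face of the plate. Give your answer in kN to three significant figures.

F ≈ 198 kN

γ = ρg = 1260 × 9.81 / 1000 = 12.3606 kN/m³.
The plate is horizontal, so pressure is uniform at p = γ·h = 12.3606 × 8.45 = 104.447 kN/m².
A = 0.672 × 2.82 = 1.89504 m².
F = p·A = 104.447 × 1.89504 = 197.931 kN.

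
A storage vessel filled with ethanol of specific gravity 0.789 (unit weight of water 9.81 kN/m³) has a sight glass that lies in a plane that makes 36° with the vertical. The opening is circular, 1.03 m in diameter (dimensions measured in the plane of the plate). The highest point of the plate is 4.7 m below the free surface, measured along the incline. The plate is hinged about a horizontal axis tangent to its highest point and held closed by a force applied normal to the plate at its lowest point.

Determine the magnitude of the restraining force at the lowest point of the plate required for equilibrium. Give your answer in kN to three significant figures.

P ≈ 13.9 kN

γ = 0.789 × 9.81 = 7.74009 kN/m³.
The plate makes 36° with the vertical, i.e. θ = 90° − 36° = 54° to the horizontal. Measuring y along the incline from the free-surface line, vertical depth h = y·sinθ with sinθ = 0.809017.
The centroid is at the centre, 0.515 m below the top of the plate, so y_c = 4.7 + 0.515 = 5.215 m and h_c = 5.215 × 0.809017 = 4.21902 m.
A = π(0.515)² = 0.833229 m².
Resultant F = γ·h_c·A = 7.74009 × 4.21902 × 0.833229 = 27.2096 kN.
I_c = πr⁴/4 = π × 0.515⁴/4 = 0.0552483 m⁴.
Centre of pressure: y_p = y_c + I_c/(y_c·A) = 5.215 + 0.0552483/(5.215 × 0.833229) = 5.215 + 0.0127145 = 5.22771 m along the plane.
The resultant acts 0.515 + 0.0127145 = 0.527714 m (along the plate) below the hinge at the top edge, so the moment about the hinge is M = F × 0.527714 = 27.2096 × 0.527714 = 14.3589 kN·m.
A normal force at the bottom, 1.03 m from the hinge, must supply this moment: P = 14.3589/1.03 = 13.9407 kN.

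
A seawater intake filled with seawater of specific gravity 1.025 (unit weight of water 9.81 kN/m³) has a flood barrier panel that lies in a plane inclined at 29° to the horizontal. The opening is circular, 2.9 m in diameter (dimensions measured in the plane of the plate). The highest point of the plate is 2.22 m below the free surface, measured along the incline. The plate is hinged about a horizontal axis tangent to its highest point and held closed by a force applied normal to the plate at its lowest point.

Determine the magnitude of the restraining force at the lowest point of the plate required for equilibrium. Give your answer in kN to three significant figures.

P ≈ 64.9 kN

γ = 1.025 × 9.81 = 10.05525 kN/m³.
Let θ = 29° be the plate's angle to the horizontal; measure y along the incline from where the plane meets the free surface. Vertical depth h = y·sinθ with sinθ = 0.484810.
The centroid is at the centre, 1.45 m below the top of the plate, so y_c = 2.22 + 1.45 = 3.67 m and h_c = 3.67 × 0.484810 = 1.77925 m.
A = π(1.45)² = 6.6052 m².
Resultant F = γ·h_c·A = 10.05525 × 1.77925 × 6.6052 = 118.172 kN.
I_c = πr⁴/4 = π × 1.45⁴/4 = 3.47186 m⁴.
Centre of pressure: y_p = y_c + I_c/(y_c·A) = 3.67 + 3.47186/(3.67 × 6.6052) = 3.67 + 0.143222 = 3.81322 m along the plane.
The resultant acts 1.45 + 0.143222 = 1.59322 m (along the plate) below the hinge at the top edge, so the moment about the hinge is M = F × 1.59322 = 118.172 × 1.59322 = 188.274 kN·m.
A normal force at the bottom, 2.9 m from the hinge, must supply this moment: P = 188.274/2.9 = 64.9221 kN.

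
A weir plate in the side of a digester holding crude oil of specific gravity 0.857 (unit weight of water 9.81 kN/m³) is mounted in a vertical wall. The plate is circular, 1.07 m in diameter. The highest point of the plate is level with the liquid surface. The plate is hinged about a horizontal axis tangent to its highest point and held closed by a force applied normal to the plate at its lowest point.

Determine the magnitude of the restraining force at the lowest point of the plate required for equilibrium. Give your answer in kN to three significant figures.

P ≈ 2.53 kN

γ = 0.857 × 9.81 = 8.40717 kN/m³.
The centroid is at the centre, 0.535 m below the top of the plate, so the centroid depth is h_c = 0.535 m.
A = π(0.535)² = 0.899202 m².
Resultant F = γ·h_c·A = 8.40717 × 0.535 × 0.899202 = 4.04446 kN.
I_c = πr⁴/4 = π × 0.535⁴/4 = 0.0643435 m⁴.
Centre of pressure: y_p = y_c + I_c/(y_c·A) = 0.535 + 0.0643435/(0.535 × 0.899202) = 0.535 + 0.13375 = 0.66875 m along the plane.
The resultant acts 0.535 + 0.13375 = 0.66875 m (along the plate) below the hinge at the top edge, so the moment about the hinge is M = F × 0.66875 = 4.04446 × 0.66875 = 2.70473 kN·m.
A normal force at the bottom, 1.07 m from the hinge, must supply this moment: P = 2.70473/1.07 = 2.52779 kN.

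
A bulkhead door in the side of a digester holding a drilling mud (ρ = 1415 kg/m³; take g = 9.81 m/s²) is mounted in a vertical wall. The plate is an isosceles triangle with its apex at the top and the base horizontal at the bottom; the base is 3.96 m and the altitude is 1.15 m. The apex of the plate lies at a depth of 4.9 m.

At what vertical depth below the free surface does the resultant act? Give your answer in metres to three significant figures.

γ = ρg = 1415 × 9.81 / 1000 = 13.88115 kN/m³.
With the apex up, the centroid sits 2h/3 = 2 × 1.15/3 = 0.766667 m below the apex, so the centroid depth is h_c = 4.9 + 0.766667 = 5.66667 m.
A = ½ × 3.96 × 1.15 = 2.277 m².
Resultant F = γ·h_c·A = 13.88115 × 5.66667 × 2.277 = 179.109 kN.
I_c = b·h³/36 = 3.96 × 1.15³/36 = 0.167296 m⁴.
Centre of pressure: y_p = y_c + I_c/(y_c·A) = 5.66667 + 0.167296/(5.66667 × 2.277) = 5.66667 + 0.0129657 = 5.67964 m along the plane.

h_p = 5.68 m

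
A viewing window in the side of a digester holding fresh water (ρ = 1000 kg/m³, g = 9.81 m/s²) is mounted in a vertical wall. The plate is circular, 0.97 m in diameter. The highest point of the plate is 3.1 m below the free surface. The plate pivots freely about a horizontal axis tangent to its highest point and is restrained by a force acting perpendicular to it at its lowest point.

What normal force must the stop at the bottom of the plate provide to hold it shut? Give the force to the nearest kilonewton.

γ = ρg = 1000 × 9.81 = 9810 N/m³ = 9.81 kN/m³.
The centroid is at the centre, 0.485 m below the top of the plate, so the centroid depth is h_c = 3.1 + 0.485 = 3.585 m.
A = π(0.485)² = 0.738981 m².
Resultant F = γ·h_c·A = 9.81 × 3.585 × 0.738981 = 25.9891 kN.
I_c = πr⁴/4 = π × 0.485⁴/4 = 0.0434567 m⁴.
Centre of pressure: y_p = y_c + I_c/(y_c·A) = 3.585 + 0.0434567/(3.585 × 0.738981) = 3.585 + 0.0164034 = 3.6014 m along the plane.
The resultant acts 0.485 + 0.0164034 = 0.501403 m (along the plate) below the hinge at the top edge, so the moment about the hinge is M = F × 0.501403 = 25.9891 × 0.501403 = 13.031 kN·m.
A normal force at the bottom, 0.97 m from the hinge, must supply this moment: P = 13.031/0.97 = 13.434 kN.

P ≈ 13 kN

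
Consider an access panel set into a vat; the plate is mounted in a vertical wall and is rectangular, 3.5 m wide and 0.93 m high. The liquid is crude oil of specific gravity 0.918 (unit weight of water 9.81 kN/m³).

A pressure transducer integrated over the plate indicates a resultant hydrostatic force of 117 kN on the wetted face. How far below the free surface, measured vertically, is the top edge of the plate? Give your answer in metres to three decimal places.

d_top ≈ 3.526 m

γ = 0.918 × 9.81 = 9.00558 kN/m³.
A = 3.5 × 0.93 = 3.255 m².
From F = γ·h_c·A, the centroid depth is h_c = 117/(9.00558 × 3.255) = 3.99138 m.
The centroid lies 0.93/2 = 0.465 m below the top edge, so the top edge sits at h_top = 3.99138 − 0.465 = 3.52638 m below the surface.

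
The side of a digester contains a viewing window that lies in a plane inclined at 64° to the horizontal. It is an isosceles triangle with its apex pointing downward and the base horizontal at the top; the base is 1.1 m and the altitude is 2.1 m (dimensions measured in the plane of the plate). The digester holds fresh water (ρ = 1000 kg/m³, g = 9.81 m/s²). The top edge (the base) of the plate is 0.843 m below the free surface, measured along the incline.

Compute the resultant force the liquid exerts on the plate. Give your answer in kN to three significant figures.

γ = ρg = 1000 × 9.81 = 9810 N/m³ = 9.81 kN/m³.
Let θ = 64° be the plate's angle to the horizontal; measure y along the incline from where the plane meets the free surface. Vertical depth h = y·sinθ with sinθ = 0.898794.
With the apex down, the centroid sits h/3 = 2.1/3 = 0.7 m below the base (the top edge), so y_c = 0.843 + 0.7 = 1.543 m and h_c = 1.543 × 0.898794 = 1.38684 m.
A = ½ × 1.1 × 2.1 = 1.155 m².
Resultant F = γ·h_c·A = 9.81 × 1.38684 × 1.155 = 15.7137 kN.

F ≈ 15.7 kN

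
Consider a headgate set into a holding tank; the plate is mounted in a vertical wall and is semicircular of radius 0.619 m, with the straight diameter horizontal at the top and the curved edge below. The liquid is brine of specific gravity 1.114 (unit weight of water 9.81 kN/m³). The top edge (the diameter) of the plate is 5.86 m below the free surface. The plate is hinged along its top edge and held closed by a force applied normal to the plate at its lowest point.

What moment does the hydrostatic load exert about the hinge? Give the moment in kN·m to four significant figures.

γ = 1.114 × 9.81 = 10.92834 kN/m³.
The centroid of a semicircle lies 4r/(3π) = 0.262712 m from the diameter, here below the top edge, so the centroid depth is h_c = 5.86 + 0.262712 = 6.12271 m.
A = πr²/2 = π × 0.619²/2 = 0.601868 m².
Resultant F = γ·h_c·A = 10.92834 × 6.12271 × 0.601868 = 40.2716 kN.
I_c = (π/8 − 8/(9π))·r⁴ = 0.109757 × 0.619⁴ = 0.0161137 m⁴.
Centre of pressure: y_p = y_c + I_c/(y_c·A) = 6.12271 + 0.0161137/(6.12271 × 0.601868) = 6.12271 + 0.00437271 = 6.12708 m along the plane.
The resultant acts 0.262712 + 0.00437271 = 0.267085 m (along the plate) below the hinge at the top edge, so the moment about the hinge is M = F × 0.267085 = 40.2716 × 0.267085 = 10.7559 kN·m.

M ≈ 10.76 kN·m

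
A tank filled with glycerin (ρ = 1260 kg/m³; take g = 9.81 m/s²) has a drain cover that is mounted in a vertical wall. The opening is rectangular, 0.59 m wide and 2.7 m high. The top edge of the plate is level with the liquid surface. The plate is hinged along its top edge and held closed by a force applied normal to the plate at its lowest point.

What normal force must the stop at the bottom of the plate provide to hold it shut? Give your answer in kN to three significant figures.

P ≈ 17.7 kN

γ = ρg = 1260 × 9.81 / 1000 = 12.3606 kN/m³.
The centroid lies 2.7/2 = 1.35 m below the top edge, so the centroid depth is h_c = 1.35 m.
A = 0.59 × 2.7 = 1.593 m².
Resultant F = γ·h_c·A = 12.3606 × 1.35 × 1.593 = 26.5821 kN.
I_c = b·h³/12 = 0.59 × 2.7³/12 = 0.967748 m⁴.
Centre of pressure: y_p = y_c + I_c/(y_c·A) = 1.35 + 0.967748/(1.35 × 1.593) = 1.35 + 0.45 = 1.8 m along the plane.
The resultant acts 1.35 + 0.45 = 1.8 m (along the plate) below the hinge at the top edge, so the moment about the hinge is M = F × 1.8 = 26.5821 × 1.8 = 47.8478 kN·m.
A normal force at the bottom, 2.7 m from the hinge, must supply this moment: P = 47.8478/2.7 = 17.7214 kN.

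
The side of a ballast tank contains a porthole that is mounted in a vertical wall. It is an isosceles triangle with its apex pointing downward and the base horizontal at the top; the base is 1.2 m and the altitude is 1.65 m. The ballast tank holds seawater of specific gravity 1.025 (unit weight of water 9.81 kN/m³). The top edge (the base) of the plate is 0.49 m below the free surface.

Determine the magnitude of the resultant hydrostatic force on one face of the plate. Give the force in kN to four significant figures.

γ = 1.025 × 9.81 = 10.05525 kN/m³.
With the apex down, the centroid sits h/3 = 1.65/3 = 0.55 m below the base (the top edge), so the centroid depth is h_c = 0.49 + 0.55 = 1.04 m.
A = ½ × 1.2 × 1.65 = 0.99 m².
Resultant F = γ·h_c·A = 10.05525 × 1.04 × 0.99 = 10.3529 kN.

F ≈ 10.35 kN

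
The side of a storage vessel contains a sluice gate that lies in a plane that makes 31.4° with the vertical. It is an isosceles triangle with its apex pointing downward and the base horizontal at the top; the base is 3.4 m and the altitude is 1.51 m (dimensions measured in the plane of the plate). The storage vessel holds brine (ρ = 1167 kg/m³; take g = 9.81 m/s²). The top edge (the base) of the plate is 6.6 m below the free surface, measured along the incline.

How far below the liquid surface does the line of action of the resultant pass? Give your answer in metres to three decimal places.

γ = ρg = 1167 × 9.81 / 1000 = 11.44827 kN/m³.
The plate makes 31.4° with the vertical, i.e. θ = 90° − 31.4° = 58.6° to the horizontal. Measuring y along the incline from the free-surface line, vertical depth h = y·sinθ with sinθ = 0.853551.
With the apex down, the centroid sits h/3 = 1.51/3 = 0.503333 m below the base (the top edge), so y_c = 6.6 + 0.503333 = 7.10333 m and h_c = 7.10333 × 0.853551 = 6.06305 m.
A = ½ × 3.4 × 1.51 = 2.567 m².
Resultant F = γ·h_c·A = 11.44827 × 6.06305 × 2.567 = 178.179 kN.
I_c = b·h³/36 = 3.4 × 1.51³/36 = 0.325168 m⁴.
Centre of pressure: y_p = y_c + I_c/(y_c·A) = 7.10333 + 0.325168/(7.10333 × 2.567) = 7.10333 + 0.0178328 = 7.12116 m along the plane.
Vertically, h_p = y_p·sinθ = 7.12116 × 0.853551 = 6.07827 m.

h_p = 6.078 m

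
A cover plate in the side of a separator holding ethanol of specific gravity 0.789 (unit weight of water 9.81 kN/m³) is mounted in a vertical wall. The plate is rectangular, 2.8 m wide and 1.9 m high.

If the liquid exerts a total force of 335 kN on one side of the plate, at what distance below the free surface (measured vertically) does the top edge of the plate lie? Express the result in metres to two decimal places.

γ = 0.789 × 9.81 = 7.74009 kN/m³.
A = 2.8 × 1.9 = 5.32 m².
From F = γ·h_c·A, the centroid depth is h_c = 335/(7.74009 × 5.32) = 8.13555 m.
The centroid lies 1.9/2 = 0.95 m below the top edge, so the top edge sits at h_top = 8.13555 − 0.95 = 7.18555 m below the surface.

d_top ≈ 7.19 m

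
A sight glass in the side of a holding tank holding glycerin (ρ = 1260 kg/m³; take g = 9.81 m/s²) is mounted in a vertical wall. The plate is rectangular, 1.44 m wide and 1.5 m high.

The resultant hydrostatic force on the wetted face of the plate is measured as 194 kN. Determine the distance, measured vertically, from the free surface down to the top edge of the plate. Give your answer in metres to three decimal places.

γ = ρg = 1260 × 9.81 / 1000 = 12.3606 kN/m³.
A = 1.44 × 1.5 = 2.16 m².
From F = γ·h_c·A, the centroid depth is h_c = 194/(12.3606 × 2.16) = 7.26622 m.
The centroid lies 1.5/2 = 0.75 m below the top edge, so the top edge sits at h_top = 7.26622 − 0.75 = 6.51622 m below the surface.

d_top ≈ 6.516 m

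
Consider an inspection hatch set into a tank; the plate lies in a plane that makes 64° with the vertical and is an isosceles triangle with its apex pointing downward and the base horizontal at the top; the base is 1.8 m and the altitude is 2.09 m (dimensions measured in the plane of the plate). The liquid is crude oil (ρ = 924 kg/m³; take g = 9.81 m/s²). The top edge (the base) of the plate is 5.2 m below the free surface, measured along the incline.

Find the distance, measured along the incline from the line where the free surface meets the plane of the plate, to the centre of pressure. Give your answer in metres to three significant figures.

y_p = 5.94 m

γ = ρg = 924 × 9.81 / 1000 = 9.06444 kN/m³.
The plate makes 64° with the vertical, i.e. θ = 90° − 64° = 26° to the horizontal. Measuring y along the incline from the free-surface line, vertical depth h = y·sinθ with sinθ = 0.438371.
With the apex down, the centroid sits h/3 = 2.09/3 = 0.696667 m below the base (the top edge), so y_c = 5.2 + 0.696667 = 5.89667 m and h_c = 5.89667 × 0.438371 = 2.58493 m.
A = ½ × 1.8 × 2.09 = 1.881 m².
Resultant F = γ·h_c·A = 9.06444 × 2.58493 × 1.881 = 44.0736 kN.
I_c = b·h³/36 = 1.8 × 2.09³/36 = 0.456466 m⁴.
Centre of pressure: y_p = y_c + I_c/(y_c·A) = 5.89667 + 0.456466/(5.89667 × 1.881) = 5.89667 + 0.0411541 = 5.93782 m along the plane.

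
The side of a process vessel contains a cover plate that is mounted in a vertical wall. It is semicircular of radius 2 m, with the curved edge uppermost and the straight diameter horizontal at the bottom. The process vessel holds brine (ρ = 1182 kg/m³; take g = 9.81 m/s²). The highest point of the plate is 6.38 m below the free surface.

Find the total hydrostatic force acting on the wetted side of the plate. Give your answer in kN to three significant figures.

γ = ρg = 1182 × 9.81 / 1000 = 11.59542 kN/m³.
The centroid lies 4r/(3π) = 0.848826 m above the diameter, so r − 4r/(3π) = 2 − 0.848826 = 1.15117 m below the topmost point, so the centroid depth is h_c = 6.38 + 1.15117 = 7.53117 m.
A = πr²/2 = π × 2²/2 = 6.28319 m².
Resultant F = γ·h_c·A = 11.59542 × 7.53117 × 6.28319 = 548.693 kN.

F ≈ 549 kN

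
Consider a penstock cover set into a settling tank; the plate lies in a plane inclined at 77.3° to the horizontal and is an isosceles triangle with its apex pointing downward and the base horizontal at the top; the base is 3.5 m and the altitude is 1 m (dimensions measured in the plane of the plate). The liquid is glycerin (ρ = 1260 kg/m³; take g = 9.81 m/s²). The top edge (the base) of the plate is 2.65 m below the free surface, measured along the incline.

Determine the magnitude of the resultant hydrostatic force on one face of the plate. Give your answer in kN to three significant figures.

F ≈ 63.0 kN

γ = ρg = 1260 × 9.81 / 1000 = 12.3606 kN/m³.
Let θ = 77.3° be the plate's angle to the horizontal; measure y along the incline from where the plane meets the free surface. Vertical depth h = y·sinθ with sinθ = 0.975535.
With the apex down, the centroid sits h/3 = 1/3 = 0.333333 m below the base (the top edge), so y_c = 2.65 + 0.333333 = 2.98333 m and h_c = 2.98333 × 0.975535 = 2.91034 m.
A = ½ × 3.5 × 1 = 1.75 m².
Resultant F = γ·h_c·A = 12.3606 × 2.91034 × 1.75 = 62.9537 kN.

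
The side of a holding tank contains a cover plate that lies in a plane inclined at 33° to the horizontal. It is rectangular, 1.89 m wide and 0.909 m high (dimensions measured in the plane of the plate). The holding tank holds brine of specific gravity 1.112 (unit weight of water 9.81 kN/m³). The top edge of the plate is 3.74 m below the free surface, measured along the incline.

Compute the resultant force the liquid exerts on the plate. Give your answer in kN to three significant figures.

F ≈ 42.8 kN

γ = 1.112 × 9.81 = 10.90872 kN/m³.
Let θ = 33° be the plate's angle to the horizontal; measure y along the incline from where the plane meets the free surface. Vertical depth h = y·sinθ with sinθ = 0.544639.
The centroid lies 0.909/2 = 0.4545 m below the top edge, so y_c = 3.74 + 0.4545 = 4.1945 m and h_c = 4.1945 × 0.544639 = 2.28449 m.
A = 1.89 × 0.909 = 1.71801 m².
Resultant F = γ·h_c·A = 10.90872 × 2.28449 × 1.71801 = 42.8143 kN.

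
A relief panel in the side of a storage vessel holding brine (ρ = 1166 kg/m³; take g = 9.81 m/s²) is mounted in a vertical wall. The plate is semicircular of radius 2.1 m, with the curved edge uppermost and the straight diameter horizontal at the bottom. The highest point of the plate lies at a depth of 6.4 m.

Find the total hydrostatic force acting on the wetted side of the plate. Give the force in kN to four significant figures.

F ≈ 602.9 kN

γ = ρg = 1166 × 9.81 / 1000 = 11.43846 kN/m³.
The centroid lies 4r/(3π) = 0.891268 m above the diameter, so r − 4r/(3π) = 2.1 − 0.891268 = 1.20873 m below the topmost point, so the centroid depth is h_c = 6.4 + 1.20873 = 7.60873 m.
A = πr²/2 = π × 2.1²/2 = 6.92721 m².
Resultant F = γ·h_c·A = 11.43846 × 7.60873 × 6.92721 = 602.89 kN.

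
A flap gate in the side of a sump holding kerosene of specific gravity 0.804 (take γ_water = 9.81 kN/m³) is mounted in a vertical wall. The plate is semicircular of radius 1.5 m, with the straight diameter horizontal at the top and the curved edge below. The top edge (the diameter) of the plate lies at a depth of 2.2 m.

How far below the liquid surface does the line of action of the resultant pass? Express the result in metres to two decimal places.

h_p = 2.89 m

γ = 0.804 × 9.81 = 7.88724 kN/m³.
The centroid of a semicircle lies 4r/(3π) = 0.63662 m from the diameter, here below the top edge, so the centroid depth is h_c = 2.2 + 0.63662 = 2.83662 m.
A = πr²/2 = π × 1.5²/2 = 3.53429 m².
Resultant F = γ·h_c·A = 7.88724 × 2.83662 × 3.53429 = 79.073 kN.
I_c = (π/8 − 8/(9π))·r⁴ = 0.109757 × 1.5⁴ = 0.555645 m⁴.
Centre of pressure: y_p = y_c + I_c/(y_c·A) = 2.83662 + 0.555645/(2.83662 × 3.53429) = 2.83662 + 0.0554235 = 2.89204 m along the plane.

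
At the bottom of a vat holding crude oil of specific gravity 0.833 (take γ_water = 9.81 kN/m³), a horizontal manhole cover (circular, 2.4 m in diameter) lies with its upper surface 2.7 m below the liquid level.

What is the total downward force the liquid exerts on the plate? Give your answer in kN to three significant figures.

γ = 0.833 × 9.81 = 8.17173 kN/m³.
The plate is horizontal, so pressure is uniform at p = γ·h = 8.17173 × 2.7 = 22.0637 kN/m².
A = π(1.2)² = 4.52389 m².
F = p·A = 22.0637 × 4.52389 = 99.8138 kN.

F ≈ 99.8 kN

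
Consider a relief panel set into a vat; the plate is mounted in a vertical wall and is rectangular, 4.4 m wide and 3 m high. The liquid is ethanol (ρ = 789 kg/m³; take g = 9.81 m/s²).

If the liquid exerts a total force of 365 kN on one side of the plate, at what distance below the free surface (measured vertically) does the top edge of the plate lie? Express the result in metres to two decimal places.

d_top ≈ 2.07 m

γ = ρg = 789 × 9.81 / 1000 = 7.74009 kN/m³.
A = 4.4 × 3 = 13.2 m².
From F = γ·h_c·A, the centroid depth is h_c = 365/(7.74009 × 13.2) = 3.57251 m.
The centroid lies 3/2 = 1.5 m below the top edge, so the top edge sits at h_top = 3.57251 − 1.5 = 2.07251 m below the surface.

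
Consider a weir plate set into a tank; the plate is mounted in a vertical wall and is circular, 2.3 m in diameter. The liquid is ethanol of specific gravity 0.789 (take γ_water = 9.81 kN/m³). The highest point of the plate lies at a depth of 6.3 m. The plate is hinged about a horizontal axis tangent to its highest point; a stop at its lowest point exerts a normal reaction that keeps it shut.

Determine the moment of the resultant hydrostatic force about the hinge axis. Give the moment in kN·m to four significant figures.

γ = 0.789 × 9.81 = 7.74009 kN/m³.
The centroid is at the centre, 1.15 m below the top of the plate, so the centroid depth is h_c = 6.3 + 1.15 = 7.45 m.
A = π(1.15)² = 4.15476 m².
Resultant F = γ·h_c·A = 7.74009 × 7.45 × 4.15476 = 239.579 kN.
I_c = πr⁴/4 = π × 1.15⁴/4 = 1.37367 m⁴.
Centre of pressure: y_p = y_c + I_c/(y_c·A) = 7.45 + 1.37367/(7.45 × 4.15476) = 7.45 + 0.0443793 = 7.49438 m along the plane.
The resultant acts 1.15 + 0.0443793 = 1.19438 m (along the plate) below the hinge at the top edge, so the moment about the hinge is M = F × 1.19438 = 239.579 × 1.19438 = 286.148 kN·m.

M ≈ 286.1 kN·m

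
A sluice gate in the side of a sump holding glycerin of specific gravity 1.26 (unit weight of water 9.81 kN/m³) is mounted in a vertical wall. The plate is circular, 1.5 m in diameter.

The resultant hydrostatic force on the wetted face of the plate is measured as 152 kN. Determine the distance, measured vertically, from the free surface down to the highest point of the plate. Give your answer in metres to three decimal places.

γ = 1.26 × 9.81 = 12.3606 kN/m³.
A = π(0.75)² = 1.76715 m².
From F = γ·h_c·A, the centroid depth is h_c = 152/(12.3606 × 1.76715) = 6.95874 m.
The centroid is at the centre, 0.75 m below the top of the plate, so the highest point sits at h_top = 6.95874 − 0.75 = 6.20874 m below the surface.

d_top ≈ 6.209 m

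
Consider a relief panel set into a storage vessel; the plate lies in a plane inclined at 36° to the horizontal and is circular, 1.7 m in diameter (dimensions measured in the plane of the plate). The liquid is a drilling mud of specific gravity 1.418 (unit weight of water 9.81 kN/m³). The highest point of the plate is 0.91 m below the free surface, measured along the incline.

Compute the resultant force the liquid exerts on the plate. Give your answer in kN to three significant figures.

γ = 1.418 × 9.81 = 13.91058 kN/m³.
Let θ = 36° be the plate's angle to the horizontal; measure y along the incline from where the plane meets the free surface. Vertical depth h = y·sinθ with sinθ = 0.587785.
The centroid is at the centre, 0.85 m below the top of the plate, so y_c = 0.91 + 0.85 = 1.76 m and h_c = 1.76 × 0.587785 = 1.0345 m.
A = π(0.85)² = 2.2698 m².
Resultant F = γ·h_c·A = 13.91058 × 1.0345 × 2.2698 = 32.6635 kN.

F ≈ 32.7 kN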